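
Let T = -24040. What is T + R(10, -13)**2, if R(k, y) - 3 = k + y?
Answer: -24040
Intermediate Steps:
R(k, y) = 3 + k + y (R(k, y) = 3 + (k + y) = 3 + k + y)
T + R(10, -13)**2 = -24040 + (3 + 10 - 13)**2 = -24040 + 0**2 = -24040 + 0 = -24040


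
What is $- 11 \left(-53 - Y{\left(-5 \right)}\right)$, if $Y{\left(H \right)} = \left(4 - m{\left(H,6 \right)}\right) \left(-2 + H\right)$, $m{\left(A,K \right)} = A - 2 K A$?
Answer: $4510$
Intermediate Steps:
$m{\left(A,K \right)} = A - 2 A K$
$Y{\left(H \right)} = \left(-2 + H\right) \left(4 + 11 H\right)$ ($Y{\left(H \right)} = \left(4 - H \left(1 - 12\right)\right) \left(-2 + H\right) = \left(4 - H \left(-11\right)\right) \left(-2 + H\right) = \left(4 - - 11 H\right) \left(-2 + H\right) = \left(4 + 11 H\right) \left(-2 + H\right) = \left(-2 + H\right) \left(4 + 11 H\right)$)
$- 11 \left(-53 - Y{\left(-5 \right)}\right) = - 11 \left(-53 - \left(-8 - -90 + 11 \left(-5\right)^{2}\right)\right) = - 11 \left(-53 - \left(-8 + 90 + 11 \cdot 25\right)\right) = - 11 \left(-53 - \left(-8 + 90 + 275\right)\right) = - 11 \left(-53 - 357\right) = \left(-11\right) \left(-410\right) = 4510$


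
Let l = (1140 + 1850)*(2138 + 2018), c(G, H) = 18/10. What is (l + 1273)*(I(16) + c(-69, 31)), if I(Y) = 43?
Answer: 2783807712/5 ≈ 5.5676e+8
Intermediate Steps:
c(G, H) = 9/5 (c(G, H) = 18*(1/10) = 9/5)
l = 12426440 (l = 2990*4156 = 12426440)
(l + 1273)*(I(16) + c(-69, 31)) = (12426440 + 1273)*(43 + 9/5) = 12427713*(224/5) = 2783807712/5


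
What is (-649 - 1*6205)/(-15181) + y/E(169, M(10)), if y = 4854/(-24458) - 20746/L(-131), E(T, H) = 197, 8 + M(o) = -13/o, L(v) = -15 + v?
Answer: 3128422145172/2669810345069 ≈ 1.1718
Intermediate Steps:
M(o) = -8 - 13/o
y = 126674246/892717 (y = 4854/(-24458) - 20746/(-15 - 131) = 4854*(-1/24458) - 20746/(-146) = -2427/12229 - 20746*(-1/146) = -2427/12229 + 10373/73 = 126674246/892717 ≈ 141.90)
(-649 - 1*6205)/(-15181) + y/E(169, M(10)) = (-649 - 1*6205)/(-15181) + (126674246/892717)/197 = (-649 - 6205)*(-1/15181) + (126674246/892717)*(1/197) = -6854*(-1/15181) + 126674246/175865249 = 6854/15181 + 126674246/175865249 = 3128422145172/2669810345069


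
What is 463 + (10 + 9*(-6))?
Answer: 419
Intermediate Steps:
463 + (10 + 9*(-6)) = 463 + (10 - 54) = 463 - 44 = 419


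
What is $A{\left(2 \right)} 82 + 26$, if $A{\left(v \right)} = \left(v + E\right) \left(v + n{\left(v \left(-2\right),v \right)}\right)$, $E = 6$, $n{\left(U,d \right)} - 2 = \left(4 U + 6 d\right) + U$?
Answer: $-2598$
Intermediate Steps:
$n{\left(U,d \right)} = 2 + 5 U + 6 d$ ($n{\left(U,d \right)} = 2 + \left(\left(4 U + 6 d\right) + U\right) = 2 + \left(5 U + 6 d\right) = 2 + 5 U + 6 d$)
$A{\left(v \right)} = \left(2 - 3 v\right) \left(6 + v\right)$ ($A{\left(v \right)} = \left(v + 6\right) \left(v + \left(2 + 5 v \left(-2\right) + 6 v\right)\right) = \left(6 + v\right) \left(v + \left(2 + 5 \left(- 2 v\right) + 6 v\right)\right) = \left(6 + v\right) \left(v + \left(2 - 10 v + 6 v\right)\right) = \left(6 + v\right) \left(v - \left(-2 + 4 v\right)\right) = \left(6 + v\right) \left(2 - 3 v\right) = \left(2 - 3 v\right) \left(6 + v\right)$)
$A{\left(2 \right)} 82 + 26 = \left(12 - 32 - 3 \cdot 2^{2}\right) 82 + 26 = \left(12 - 32 - 12\right) 82 + 26 = \left(-32\right) 82 + 26 = -2624 + 26 = -2598$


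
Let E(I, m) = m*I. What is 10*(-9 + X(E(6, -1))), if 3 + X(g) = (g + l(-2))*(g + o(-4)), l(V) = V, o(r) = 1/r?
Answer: 380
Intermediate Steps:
E(I, m) = I*m
X(g) = -3 + (-2 + g)*(-1/4 + g) (X(g) = -3 + (g - 2)*(g + 1/(-4)) = -3 + (-2 + g)*(g - 1/4) = -3 + (-2 + g)*(-1/4 + g))
10*(-9 + X(E(6, -1))) = 10*(-9 + (-5/2 + (6*(-1))**2 - 27*(-1)/2)) = 10*(-9 + (-5/2 + (-6)**2 - 9/4*(-6))) = 10*(-9 + (-5/2 + 36 + 27/2)) = 10*(-9 + 47) = 10*38 = 380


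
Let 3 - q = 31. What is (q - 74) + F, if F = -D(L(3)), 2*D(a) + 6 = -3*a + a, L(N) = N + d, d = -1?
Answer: -97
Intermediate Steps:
L(N) = -1 + N (L(N) = N - 1 = -1 + N)
q = -28 (q = 3 - 1*31 = 3 - 31 = -28)
D(a) = -3 - a (D(a) = -3 + (-3*a + a)/2 = -3 + (-2*a)/2 = -3 - a)
F = 5 (F = -(-3 - (-1 + 3)) = -(-3 - 1*2) = -(-3 - 2) = -1*(-5) = 5)
(q - 74) + F = (-28 - 74) + 5 = -102 + 5 = -97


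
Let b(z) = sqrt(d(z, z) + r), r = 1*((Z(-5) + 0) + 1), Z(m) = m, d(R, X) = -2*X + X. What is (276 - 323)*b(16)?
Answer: -94*I*sqrt(5) ≈ -210.19*I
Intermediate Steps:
d(R, X) = -X
r = -4 (r = 1*((-5 + 0) + 1) = 1*(-5 + 1) = 1*(-4) = -4)
b(z) = sqrt(-4 - z) (b(z) = sqrt(-z - 4) = sqrt(-4 - z))
(276 - 323)*b(16) = (276 - 323)*sqrt(-4 - 1*16) = -47*sqrt(-4 - 16) = -94*I*sqrt(5)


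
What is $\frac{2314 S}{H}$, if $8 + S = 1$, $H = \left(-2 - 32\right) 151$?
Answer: $\frac{8099}{2567} \approx 3.155$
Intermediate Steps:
$H = -5134$ ($H = \left(-34\right) 151 = -5134$)
$S = -7$ ($S = -8 + 1 = -7$)
$\frac{2314 S}{H} = \frac{2314 \left(-7\right)}{-5134} = \left(-16198\right) \left(- \frac{1}{5134}\right) = \frac{8099}{2567}$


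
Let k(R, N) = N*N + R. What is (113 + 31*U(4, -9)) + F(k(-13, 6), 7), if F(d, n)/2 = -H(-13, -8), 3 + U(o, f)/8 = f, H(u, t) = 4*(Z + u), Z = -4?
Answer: -2727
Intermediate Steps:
k(R, N) = R + N² (k(R, N) = N² + R = R + N²)
H(u, t) = -16 + 4*u (H(u, t) = 4*(-4 + u) = -16 + 4*u)
U(o, f) = -24 + 8*f
F(d, n) = 136 (F(d, n) = 2*(-(-16 + 4*(-13))) = 2*(-(-16 - 52)) = 2*(-1*(-68)) = 2*68 = 136)
(113 + 31*U(4, -9)) + F(k(-13, 6), 7) = (113 + 31*(-24 + 8*(-9))) + 136 = (113 + 31*(-24 - 72)) + 136 = (113 + 31*(-96)) + 136 = (113 - 2976) + 136 = -2863 + 136 = -2727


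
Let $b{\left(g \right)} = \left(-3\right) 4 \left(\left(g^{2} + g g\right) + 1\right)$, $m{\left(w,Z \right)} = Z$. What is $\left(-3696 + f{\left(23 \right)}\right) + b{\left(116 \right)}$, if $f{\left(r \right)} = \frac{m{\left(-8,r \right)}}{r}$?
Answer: $-326651$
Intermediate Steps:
$b{\left(g \right)} = -12 - 24 g^{2}$ ($b{\left(g \right)} = - 12 \left(\left(g^{2} + g^{2}\right) + 1\right) = - 12 \left(2 g^{2} + 1\right) = - 12 \left(1 + 2 g^{2}\right) = -12 - 24 g^{2}$)
$f{\left(r \right)} = 1$ ($f{\left(r \right)} = \frac{r}{r} = 1$)
$\left(-3696 + f{\left(23 \right)}\right) + b{\left(116 \right)} = \left(-3696 + 1\right) - \left(12 + 24 \cdot 116^{2}\right) = -3695 - 322956 = -326651$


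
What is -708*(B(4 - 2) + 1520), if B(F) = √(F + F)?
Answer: -1077576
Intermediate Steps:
B(F) = √2*√F (B(F) = √(2*F) = √2*√F)
-708*(B(4 - 2) + 1520) = -708*(√2*√(4 - 2) + 1520) = -708*(√2*√2 + 1520) = -708*(2 + 1520) = -708*1522 = -1077576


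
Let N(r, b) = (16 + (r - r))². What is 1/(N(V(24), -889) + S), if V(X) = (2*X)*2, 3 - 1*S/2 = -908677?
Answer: 1/1817616 ≈ 5.5017e-7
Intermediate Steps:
S = 1817360 (S = 6 - 2*(-908677) = 6 + 1817354 = 1817360)
V(X) = 4*X
N(r, b) = 256 (N(r, b) = (16 + 0)² = 16² = 256)
1/(N(V(24), -889) + S) = 1/(256 + 1817360) = 1/1817616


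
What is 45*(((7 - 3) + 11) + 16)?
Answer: 1395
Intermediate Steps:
45*(((7 - 3) + 11) + 16) = 45*((4 + 11) + 16) = 45*(15 + 16) = 45*31 = 1395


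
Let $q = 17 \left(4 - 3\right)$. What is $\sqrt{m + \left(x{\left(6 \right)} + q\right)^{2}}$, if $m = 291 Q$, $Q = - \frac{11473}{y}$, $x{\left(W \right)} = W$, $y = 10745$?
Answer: $\frac{\sqrt{514326310}}{1535} \approx 14.774$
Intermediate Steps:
$Q = - \frac{1639}{1535}$ ($Q = - \frac{11473}{10745} = \left(-11473\right) \frac{1}{10745} = - \frac{1639}{1535} \approx -1.0678$)
$q = 17$ ($q = 17 \cdot 1 = 17$)
$m = - \frac{476949}{1535}$ ($m = 291 \left(- \frac{1639}{1535}\right) = - \frac{476949}{1535} \approx -310.72$)
$\sqrt{m + \left(x{\left(6 \right)} + q\right)^{2}} = \sqrt{- \frac{476949}{1535} + \left(6 + 17\right)^{2}} = \sqrt{- \frac{476949}{1535} + 23^{2}} = \sqrt{- \frac{476949}{1535} + 529} = \sqrt{\frac{335066}{1535}} = \frac{\sqrt{514326310}}{1535}$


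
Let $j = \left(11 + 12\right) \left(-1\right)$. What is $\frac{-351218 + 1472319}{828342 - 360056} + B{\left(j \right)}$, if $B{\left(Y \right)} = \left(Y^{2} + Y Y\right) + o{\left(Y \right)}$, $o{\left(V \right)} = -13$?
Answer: $\frac{490479971}{468286} \approx 1047.4$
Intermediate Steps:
$j = -23$ ($j = 23 \left(-1\right) = -23$)
$B{\left(Y \right)} = -13 + 2 Y^{2}$ ($B{\left(Y \right)} = \left(Y^{2} + Y Y\right) - 13 = \left(Y^{2} + Y^{2}\right) - 13 = 2 Y^{2} - 13 = -13 + 2 Y^{2}$)
$\frac{-351218 + 1472319}{828342 - 360056} + B{\left(j \right)} = \frac{-351218 + 1472319}{828342 - 360056} - \left(13 - 2 \left(-23\right)^{2}\right) = \frac{1121101}{468286} + \left(-13 + 2 \cdot 529\right) = 1121101 \cdot \frac{1}{468286} + \left(-13 + 1058\right) = \frac{1121101}{468286} + 1045 = \frac{490479971}{468286}$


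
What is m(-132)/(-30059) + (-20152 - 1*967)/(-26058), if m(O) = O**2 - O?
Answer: 177341773/783277422 ≈ 0.22641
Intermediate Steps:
m(-132)/(-30059) + (-20152 - 1*967)/(-26058) = -132*(-1 - 132)/(-30059) + (-20152 - 1*967)/(-26058) = -132*(-133)*(-1/30059) + (-20152 - 967)*(-1/26058) = 17556*(-1/30059) - 21119*(-1/26058) = -17556/30059 + 21119/26058 = 177341773/783277422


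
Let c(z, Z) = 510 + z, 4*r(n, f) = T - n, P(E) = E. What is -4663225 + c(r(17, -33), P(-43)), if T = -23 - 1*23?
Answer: -18650923/4 ≈ -4.6627e+6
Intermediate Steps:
T = -46 (T = -23 - 23 = -46)
r(n, f) = -23/2 - n/4 (r(n, f) = (-46 - n)/4 = -23/2 - n/4)
-4663225 + c(r(17, -33), P(-43)) = -4663225 + (510 + (-23/2 - 1/4*17)) = -4663225 + (510 + (-23/2 - 17/4)) = -4663225 + (510 - 63/4) = -4663225 + 1977/4 = -18650923/4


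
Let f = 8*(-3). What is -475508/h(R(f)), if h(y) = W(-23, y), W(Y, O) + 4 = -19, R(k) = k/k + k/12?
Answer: 475508/23 ≈ 20674.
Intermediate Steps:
f = -24
R(k) = 1 + k/12 (R(k) = 1 + k*(1/12) = 1 + k/12)
W(Y, O) = -23 (W(Y, O) = -4 - 19 = -23)
h(y) = -23
-475508/h(R(f)) = -475508/(-23) = -475508*(-1/23) = 475508/23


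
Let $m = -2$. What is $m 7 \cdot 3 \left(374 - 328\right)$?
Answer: $-1932$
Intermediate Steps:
$m 7 \cdot 3 \left(374 - 328\right) = \left(-2\right) 7 \cdot 3 \left(374 - 328\right) = \left(-14\right) 3 \cdot 46 = \left(-42\right) 46 = -1932$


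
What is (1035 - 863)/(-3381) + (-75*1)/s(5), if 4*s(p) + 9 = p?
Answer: 253403/3381 ≈ 74.949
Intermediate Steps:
s(p) = -9/4 + p/4
(1035 - 863)/(-3381) + (-75*1)/s(5) = (1035 - 863)/(-3381) + (-75*1)/(-9/4 + (¼)*5) = 172*(-1/3381) - 75/(-9/4 + 5/4) = -172/3381 - 75/(-1) = -172/3381 - 75*(-1) = -172/3381 + 75 = 253403/3381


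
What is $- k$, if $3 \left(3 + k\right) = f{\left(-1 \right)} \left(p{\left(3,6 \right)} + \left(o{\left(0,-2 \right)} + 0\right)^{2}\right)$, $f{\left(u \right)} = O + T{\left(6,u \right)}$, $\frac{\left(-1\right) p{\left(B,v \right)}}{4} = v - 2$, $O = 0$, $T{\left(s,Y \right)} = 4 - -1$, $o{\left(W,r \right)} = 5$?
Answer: $-12$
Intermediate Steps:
$T{\left(s,Y \right)} = 5$ ($T{\left(s,Y \right)} = 4 + 1 = 5$)
$p{\left(B,v \right)} = 8 - 4 v$ ($p{\left(B,v \right)} = - 4 \left(v - 2\right) = - 4 \left(-2 + v\right) = 8 - 4 v$)
$f{\left(u \right)} = 5$ ($f{\left(u \right)} = 0 + 5 = 5$)
$k = 12$ ($k = -3 + \frac{5 \left(\left(8 - 24\right) + \left(5 + 0\right)^{2}\right)}{3} = -3 + \frac{5 \left(\left(8 - 24\right) + 5^{2}\right)}{3} = -3 + \frac{5 \left(-16 + 25\right)}{3} = -3 + \frac{5 \cdot 9}{3} = -3 + \frac{1}{3} \cdot 45 = -3 + 15 = 12$)
$- k = \left(-1\right) 12 = -12$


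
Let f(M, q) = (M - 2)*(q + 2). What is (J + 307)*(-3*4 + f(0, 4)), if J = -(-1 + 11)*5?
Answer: -6168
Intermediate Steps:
f(M, q) = (-2 + M)*(2 + q)
J = -50 (J = -10*5 = -1*50 = -50)
(J + 307)*(-3*4 + f(0, 4)) = (-50 + 307)*(-3*4 + (-4 - 2*4 + 2*0 + 0*4)) = 257*(-12 + (-4 - 8 + 0 + 0)) = 257*(-12 - 12) = 257*(-24) = -6168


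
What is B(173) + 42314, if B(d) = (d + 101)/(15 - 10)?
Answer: 211844/5 ≈ 42369.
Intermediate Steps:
B(d) = 101/5 + d/5 (B(d) = (101 + d)/5 = (101 + d)*(⅕) = 101/5 + d/5)
B(173) + 42314 = (101/5 + (⅕)*173) + 42314 = (101/5 + 173/5) + 42314 = 274/5 + 42314 = 211844/5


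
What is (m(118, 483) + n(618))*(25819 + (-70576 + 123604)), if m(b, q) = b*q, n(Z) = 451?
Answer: 4529365915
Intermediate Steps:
(m(118, 483) + n(618))*(25819 + (-70576 + 123604)) = (118*483 + 451)*(25819 + (-70576 + 123604)) = (56994 + 451)*(25819 + 53028) = 57445*78847 = 4529365915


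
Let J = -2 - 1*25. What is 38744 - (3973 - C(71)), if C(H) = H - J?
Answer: 34869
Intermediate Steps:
J = -27 (J = -2 - 25 = -27)
C(H) = 27 + H (C(H) = H - 1*(-27) = H + 27 = 27 + H)
38744 - (3973 - C(71)) = 38744 - (3973 - (27 + 71)) = 38744 - (3973 - 1*98) = 38744 - (3973 - 98) = 38744 - 1*3875 = 38744 - 3875 = 34869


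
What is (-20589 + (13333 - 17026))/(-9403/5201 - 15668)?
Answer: 126290682/81498671 ≈ 1.5496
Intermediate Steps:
(-20589 + (13333 - 17026))/(-9403/5201 - 15668) = (-20589 - 3693)/(-9403*1/5201 - 15668) = -24282/(-9403/5201 - 15668) = -24282/(-81498671/5201) = -24282*(-5201/81498671) = 126290682/81498671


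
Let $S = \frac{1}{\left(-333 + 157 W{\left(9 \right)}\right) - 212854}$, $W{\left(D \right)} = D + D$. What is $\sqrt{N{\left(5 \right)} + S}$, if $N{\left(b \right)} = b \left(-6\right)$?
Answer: $\frac{i \sqrt{1327552719991}}{210361} \approx 5.4772 i$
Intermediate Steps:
$W{\left(D \right)} = 2 D$
$S = - \frac{1}{210361}$ ($S = \frac{1}{\left(-333 + 157 \cdot 2 \cdot 9\right) - 212854} = \frac{1}{\left(-333 + 157 \cdot 18\right) - 212854} = \frac{1}{\left(-333 + 2826\right) - 212854} = \frac{1}{2493 - 212854} = \frac{1}{-210361} = - \frac{1}{210361} \approx -4.7537 \cdot 10^{-6}$)
$N{\left(b \right)} = - 6 b$
$\sqrt{N{\left(5 \right)} + S} = \sqrt{\left(-6\right) 5 - \frac{1}{210361}} = \sqrt{-30 - \frac{1}{210361}} = \sqrt{- \frac{6310831}{210361}} = \frac{i \sqrt{1327552719991}}{210361}$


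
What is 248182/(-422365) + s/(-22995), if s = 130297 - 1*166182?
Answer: 1889924587/1942456635 ≈ 0.97296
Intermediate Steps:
s = -35885 (s = 130297 - 166182 = -35885)
248182/(-422365) + s/(-22995) = 248182/(-422365) - 35885/(-22995) = 248182*(-1/422365) - 35885*(-1/22995) = -248182/422365 + 7177/4599 = 1889924587/1942456635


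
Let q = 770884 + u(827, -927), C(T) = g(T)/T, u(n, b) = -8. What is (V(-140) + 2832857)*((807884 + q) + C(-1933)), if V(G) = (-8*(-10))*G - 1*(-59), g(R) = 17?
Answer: 8611152228756108/1933 ≈ 4.4548e+12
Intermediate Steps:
V(G) = 59 + 80*G (V(G) = 80*G + 59 = 59 + 80*G)
C(T) = 17/T
q = 770876 (q = 770884 - 8 = 770876)
(V(-140) + 2832857)*((807884 + q) + C(-1933)) = ((59 + 80*(-140)) + 2832857)*((807884 + 770876) + 17/(-1933)) = ((59 - 11200) + 2832857)*(1578760 + 17*(-1/1933)) = (-11141 + 2832857)*(1578760 - 17/1933) = 2821716*(3051743063/1933) = 8611152228756108/1933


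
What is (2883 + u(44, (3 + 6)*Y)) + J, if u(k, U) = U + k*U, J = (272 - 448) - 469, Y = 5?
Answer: 4263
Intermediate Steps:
J = -645 (J = -176 - 469 = -645)
u(k, U) = U + U*k
(2883 + u(44, (3 + 6)*Y)) + J = (2883 + ((3 + 6)*5)*(1 + 44)) - 645 = (2883 + (9*5)*45) - 645 = (2883 + 45*45) - 645 = (2883 + 2025) - 645 = 4908 - 645 = 4263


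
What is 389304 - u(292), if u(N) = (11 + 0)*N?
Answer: 386092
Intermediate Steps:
u(N) = 11*N
389304 - u(292) = 389304 - 11*292 = 389304 - 1*3212 = 389304 - 3212 = 386092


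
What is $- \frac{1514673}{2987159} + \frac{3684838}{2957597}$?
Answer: $\frac{6527404674461}{8834812496923} \approx 0.73883$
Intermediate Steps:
$- \frac{1514673}{2987159} + \frac{3684838}{2957597} = \frac{6527404674461}{8834812496923}$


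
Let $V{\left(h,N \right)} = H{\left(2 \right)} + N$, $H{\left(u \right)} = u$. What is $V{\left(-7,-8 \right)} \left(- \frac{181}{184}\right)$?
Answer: $\frac{543}{92} \approx 5.9022$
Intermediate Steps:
$V{\left(h,N \right)} = 2 + N$
$V{\left(-7,-8 \right)} \left(- \frac{181}{184}\right) = \left(2 - 8\right) \left(- \frac{181}{184}\right) = - 6 \left(\left(-181\right) \frac{1}{184}\right) = \left(-6\right) \left(- \frac{181}{184}\right) = \frac{543}{92}$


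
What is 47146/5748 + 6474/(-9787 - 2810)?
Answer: 7136995/928302 ≈ 7.6882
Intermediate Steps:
47146/5748 + 6474/(-9787 - 2810) = 47146*(1/5748) + 6474/(-12597) = 23573/2874 + 6474*(-1/12597) = 23573/2874 - 166/323 = 7136995/928302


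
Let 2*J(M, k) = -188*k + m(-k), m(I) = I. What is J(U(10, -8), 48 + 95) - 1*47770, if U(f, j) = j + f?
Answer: -122567/2 ≈ -61284.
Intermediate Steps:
U(f, j) = f + j
J(M, k) = -189*k/2 (J(M, k) = (-188*k - k)/2 = (-189*k)/2 = -189*k/2)
J(U(10, -8), 48 + 95) - 1*47770 = -189*(48 + 95)/2 - 1*47770 = -189/2*143 - 47770 = -27027/2 - 47770 = -122567/2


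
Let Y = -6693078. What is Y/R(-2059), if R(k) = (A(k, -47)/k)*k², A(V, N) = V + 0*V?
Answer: -6693078/4239481 ≈ -1.5787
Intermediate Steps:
A(V, N) = V (A(V, N) = V + 0 = V)
R(k) = k² (R(k) = (k/k)*k² = 1*k² = k²)
Y/R(-2059) = -6693078/((-2059)²) = -6693078/4239481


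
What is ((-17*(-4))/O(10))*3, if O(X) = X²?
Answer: 51/25 ≈ 2.0400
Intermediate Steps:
((-17*(-4))/O(10))*3 = ((-17*(-4))/(10²))*3 = (68/100)*3 = (68*(1/100))*3 = (17/25)*3 = 51/25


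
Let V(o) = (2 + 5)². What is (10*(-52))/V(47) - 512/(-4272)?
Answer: -137272/13083 ≈ -10.492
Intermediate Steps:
V(o) = 49 (V(o) = 7² = 49)
(10*(-52))/V(47) - 512/(-4272) = (10*(-52))/49 - 512/(-4272) = -520*1/49 - 512*(-1/4272) = -520/49 + 32/267 = -137272/13083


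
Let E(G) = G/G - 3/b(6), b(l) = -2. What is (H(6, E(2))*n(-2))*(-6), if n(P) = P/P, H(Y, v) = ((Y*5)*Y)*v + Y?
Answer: -2736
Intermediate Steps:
E(G) = 5/2 (E(G) = G/G - 3/(-2) = 1 - 3*(-1/2) = 1 + 3/2 = 5/2)
H(Y, v) = Y + 5*v*Y**2 (H(Y, v) = ((5*Y)*Y)*v + Y = (5*Y**2)*v + Y = 5*v*Y**2 + Y = Y + 5*v*Y**2)
n(P) = 1
(H(6, E(2))*n(-2))*(-6) = ((6*(1 + 5*6*(5/2)))*1)*(-6) = ((6*(1 + 75))*1)*(-6) = ((6*76)*1)*(-6) = (456*1)*(-6) = 456*(-6) = -2736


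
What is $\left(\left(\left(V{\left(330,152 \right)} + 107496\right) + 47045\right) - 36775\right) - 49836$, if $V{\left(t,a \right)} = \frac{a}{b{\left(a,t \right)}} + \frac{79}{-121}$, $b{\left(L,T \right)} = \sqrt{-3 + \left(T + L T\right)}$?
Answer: $\frac{8219451}{121} + \frac{152 \sqrt{50487}}{50487} \approx 67930.0$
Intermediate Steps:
$b{\left(L,T \right)} = \sqrt{-3 + T + L T}$
$V{\left(t,a \right)} = - \frac{79}{121} + \frac{a}{\sqrt{-3 + t + a t}}$ ($V{\left(t,a \right)} = \frac{a}{\sqrt{-3 + t + a t}} + \frac{79}{-121} = \frac{a}{\sqrt{-3 + t + a t}} + 79 \left(- \frac{1}{121}\right) = \frac{a}{\sqrt{-3 + t + a t}} - \frac{79}{121} = - \frac{79}{121} + \frac{a}{\sqrt{-3 + t + a t}}$)
$\left(\left(\left(V{\left(330,152 \right)} + 107496\right) + 47045\right) - 36775\right) - 49836 = \left(\left(\left(\left(- \frac{79}{121} + \frac{152}{\sqrt{-3 + 330 + 152 \cdot 330}}\right) + 107496\right) + 47045\right) - 36775\right) - 49836 = \left(\left(\left(\left(- \frac{79}{121} + \frac{152}{\sqrt{-3 + 330 + 50160}}\right) + 107496\right) + 47045\right) - 36775\right) - 49836 = \left(\left(\left(\left(- \frac{79}{121} + \frac{152}{\sqrt{50487}}\right) + 107496\right) + 47045\right) - 36775\right) - 49836 = \left(\left(\left(\left(- \frac{79}{121} + 152 \frac{\sqrt{50487}}{50487}\right) + 107496\right) + 47045\right) - 36775\right) - 49836 = \left(\left(\left(\left(- \frac{79}{121} + \frac{152 \sqrt{50487}}{50487}\right) + 107496\right) + 47045\right) - 36775\right) - 49836 = \left(\left(\left(\frac{13006937}{121} + \frac{152 \sqrt{50487}}{50487}\right) + 47045\right) - 36775\right) - 49836 = \left(\left(\frac{18699382}{121} + \frac{152 \sqrt{50487}}{50487}\right) - 36775\right) - 49836 = \left(\frac{14249607}{121} + \frac{152 \sqrt{50487}}{50487}\right) - 49836 = \frac{8219451}{121} + \frac{152 \sqrt{50487}}{50487}$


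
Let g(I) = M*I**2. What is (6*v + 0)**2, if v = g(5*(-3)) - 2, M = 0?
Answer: 144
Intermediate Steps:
g(I) = 0 (g(I) = 0*I**2 = 0)
v = -2 (v = 0 - 2 = -2)
(6*v + 0)**2 = (6*(-2) + 0)**2 = (-12 + 0)**2 = (-12)**2 = 144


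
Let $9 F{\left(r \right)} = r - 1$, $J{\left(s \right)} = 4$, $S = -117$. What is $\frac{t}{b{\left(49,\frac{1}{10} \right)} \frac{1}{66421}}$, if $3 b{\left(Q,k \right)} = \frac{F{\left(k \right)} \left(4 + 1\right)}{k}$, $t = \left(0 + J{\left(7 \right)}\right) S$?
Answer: $\frac{93255084}{5} \approx 1.8651 \cdot 10^{7}$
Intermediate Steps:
$F{\left(r \right)} = - \frac{1}{9} + \frac{r}{9}$ ($F{\left(r \right)} = \frac{r - 1}{9} = \frac{-1 + r}{9} = - \frac{1}{9} + \frac{r}{9}$)
$t = -468$ ($t = \left(0 + 4\right) \left(-117\right) = 4 \left(-117\right) = -468$)
$b{\left(Q,k \right)} = \frac{- \frac{5}{9} + \frac{5 k}{9}}{3 k}$ ($b{\left(Q,k \right)} = \frac{\left(- \frac{1}{9} + \frac{k}{9}\right) \left(4 + 1\right) \frac{1}{k}}{3} = \frac{\left(- \frac{1}{9} + \frac{k}{9}\right) 5 \frac{1}{k}}{3} = \frac{\left(- \frac{5}{9} + \frac{5 k}{9}\right) \frac{1}{k}}{3} = \frac{\frac{1}{k} \left(- \frac{5}{9} + \frac{5 k}{9}\right)}{3} = \frac{- \frac{5}{9} + \frac{5 k}{9}}{3 k}$)
$\frac{t}{b{\left(49,\frac{1}{10} \right)} \frac{1}{66421}} = - \frac{468}{\frac{5 \left(-1 + \frac{1}{10}\right)}{27 \cdot \frac{1}{10}} \cdot \frac{1}{66421}} = - \frac{468}{\frac{5 \frac{1}{\frac{1}{10}} \left(-1 + \frac{1}{10}\right)}{27} \cdot \frac{1}{66421}} = - \frac{468}{\frac{5}{27} \cdot 10 \left(- \frac{9}{10}\right) \frac{1}{66421}} = - \frac{468}{\left(- \frac{5}{3}\right) \frac{1}{66421}} = - \frac{468}{- \frac{5}{199263}} = \left(-468\right) \left(- \frac{199263}{5}\right) = \frac{93255084}{5}$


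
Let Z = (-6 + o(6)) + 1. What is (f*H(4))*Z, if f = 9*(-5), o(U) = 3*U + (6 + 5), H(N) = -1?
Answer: 1080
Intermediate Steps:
o(U) = 11 + 3*U (o(U) = 3*U + 11 = 11 + 3*U)
f = -45
Z = 24 (Z = (-6 + (11 + 3*6)) + 1 = (-6 + (11 + 18)) + 1 = (-6 + 29) + 1 = 23 + 1 = 24)
(f*H(4))*Z = -45*(-1)*24 = 45*24 = 1080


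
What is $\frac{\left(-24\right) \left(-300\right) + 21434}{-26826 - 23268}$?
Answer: $- \frac{14317}{25047} \approx -0.57161$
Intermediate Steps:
$\frac{\left(-24\right) \left(-300\right) + 21434}{-26826 - 23268} = \frac{7200 + 21434}{-50094} = 28634 \left(- \frac{1}{50094}\right) = - \frac{14317}{25047}$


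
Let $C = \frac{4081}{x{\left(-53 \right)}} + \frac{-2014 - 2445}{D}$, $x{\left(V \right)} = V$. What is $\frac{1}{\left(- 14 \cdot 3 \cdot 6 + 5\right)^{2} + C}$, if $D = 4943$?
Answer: $\frac{4943}{301182417} \approx 1.6412 \cdot 10^{-5}$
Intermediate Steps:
$C = - \frac{385070}{4943}$ ($C = \frac{4081}{-53} + \frac{-2014 - 2445}{4943} = 4081 \left(- \frac{1}{53}\right) + \left(-2014 - 2445\right) \frac{1}{4943} = -77 - \frac{4459}{4943} = - \frac{385070}{4943} \approx -77.902$)
$\frac{1}{\left(- 14 \cdot 3 \cdot 6 + 5\right)^{2} + C} = \frac{1}{\left(- 14 \cdot 3 \cdot 6 + 5\right)^{2} - \frac{385070}{4943}} = \frac{1}{\left(\left(-14\right) 18 + 5\right)^{2} - \frac{385070}{4943}} = \frac{1}{\left(-252 + 5\right)^{2} - \frac{385070}{4943}} = \frac{1}{\left(-247\right)^{2} - \frac{385070}{4943}} = \frac{1}{61009 - \frac{385070}{4943}} = \frac{1}{\frac{301182417}{4943}} = \frac{4943}{301182417}$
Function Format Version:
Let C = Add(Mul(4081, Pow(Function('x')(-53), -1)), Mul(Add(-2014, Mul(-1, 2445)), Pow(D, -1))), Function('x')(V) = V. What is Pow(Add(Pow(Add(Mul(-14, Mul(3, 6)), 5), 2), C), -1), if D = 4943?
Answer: Rational(4943, 301182417) ≈ 1.6412e-5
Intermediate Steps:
C = Rational(-385070, 4943) (C = Add(Mul(4081, Pow(-53, -1)), Mul(Add(-2014, Mul(-1, 2445)), Pow(4943, -1))) = Add(Mul(4081, Rational(-1, 53)), Mul(Add(-2014, -2445), Rational(1, 4943))) = Add(-77, Mul(-4459, Rational(1, 4943))) = Add(-77, Rational(-4459, 4943)) = Rational(-385070, 4943) ≈ -77.902)
Pow(Add(Pow(Add(Mul(-14, Mul(3, 6)), 5), 2), C), -1) = Pow(Add(Pow(Add(Mul(-14, Mul(3, 6)), 5), 2), Rational(-385070, 4943)), -1) = Pow(Add(Pow(Add(Mul(-14, 18), 5), 2), Rational(-385070, 4943)), -1) = Pow(Add(Pow(Add(-252, 5), 2), Rational(-385070, 4943)), -1) = Pow(Add(Pow(-247, 2), Rational(-385070, 4943)), -1) = Pow(Add(61009, Rational(-385070, 4943)), -1) = Pow(Rational(301182417, 4943), -1) = Rational(4943, 301182417)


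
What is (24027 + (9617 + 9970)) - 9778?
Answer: 33836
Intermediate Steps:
(24027 + (9617 + 9970)) - 9778 = (24027 + 19587) - 9778 = 43614 - 9778 = 33836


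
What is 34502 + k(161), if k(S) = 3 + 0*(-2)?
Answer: 34505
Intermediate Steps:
k(S) = 3 (k(S) = 3 + 0 = 3)
34502 + k(161) = 34502 + 3 = 34505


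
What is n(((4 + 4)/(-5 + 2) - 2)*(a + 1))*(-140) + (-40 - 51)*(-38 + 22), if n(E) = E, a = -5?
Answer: -3472/3 ≈ -1157.3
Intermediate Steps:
n(((4 + 4)/(-5 + 2) - 2)*(a + 1))*(-140) + (-40 - 51)*(-38 + 22) = (((4 + 4)/(-5 + 2) - 2)*(-5 + 1))*(-140) + (-40 - 51)*(-38 + 22) = ((8/(-3) - 2)*(-4))*(-140) - 91*(-16) = ((8*(-⅓) - 2)*(-4))*(-140) + 1456 = ((-8/3 - 2)*(-4))*(-140) + 1456 = -14/3*(-4)*(-140) + 1456 = (56/3)*(-140) + 1456 = -7840/3 + 1456 = -3472/3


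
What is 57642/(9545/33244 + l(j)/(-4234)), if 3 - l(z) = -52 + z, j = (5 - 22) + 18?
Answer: 4056702621816/19309177 ≈ 2.1009e+5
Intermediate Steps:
j = 1 (j = -17 + 18 = 1)
l(z) = 55 - z (l(z) = 3 - (-52 + z) = 3 + (52 - z) = 55 - z)
57642/(9545/33244 + l(j)/(-4234)) = 57642/(9545/33244 + (55 - 1*1)/(-4234)) = 57642/(9545*(1/33244) + (55 - 1)*(-1/4234)) = 57642/(9545/33244 + 54*(-1/4234)) = 57642/(9545/33244 - 27/2117) = 57642/(19309177/70377548) = 57642*(70377548/19309177) = 4056702621816/19309177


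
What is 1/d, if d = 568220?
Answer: 1/568220 ≈ 1.7599e-6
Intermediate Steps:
1/d = 1/568220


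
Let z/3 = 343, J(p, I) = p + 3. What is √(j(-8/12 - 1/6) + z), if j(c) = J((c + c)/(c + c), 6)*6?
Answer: 9*√13 ≈ 32.450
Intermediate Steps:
J(p, I) = 3 + p
j(c) = 24 (j(c) = (3 + (c + c)/(c + c))*6 = (3 + (2*c)/((2*c)))*6 = (3 + (2*c)*(1/(2*c)))*6 = (3 + 1)*6 = 4*6 = 24)
z = 1029 (z = 3*343 = 1029)
√(j(-8/12 - 1/6) + z) = √(24 + 1029) = √1053 = 9*√13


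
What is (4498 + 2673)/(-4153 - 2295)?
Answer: -7171/6448 ≈ -1.1121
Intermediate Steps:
(4498 + 2673)/(-4153 - 2295) = 7171/(-6448) = 7171*(-1/6448) = -7171/6448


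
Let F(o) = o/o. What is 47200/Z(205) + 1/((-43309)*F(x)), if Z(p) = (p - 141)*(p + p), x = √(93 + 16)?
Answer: 12775991/7102676 ≈ 1.7988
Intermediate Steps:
x = √109 ≈ 10.440
F(o) = 1
Z(p) = 2*p*(-141 + p) (Z(p) = (-141 + p)*(2*p) = 2*p*(-141 + p))
47200/Z(205) + 1/((-43309)*F(x)) = 47200/((2*205*(-141 + 205))) + 1/(-43309*1) = 47200/((2*205*64)) - 1/43309*1 = 47200/26240 - 1/43309 = 47200*(1/26240) - 1/43309 = 295/164 - 1/43309 = 12775991/7102676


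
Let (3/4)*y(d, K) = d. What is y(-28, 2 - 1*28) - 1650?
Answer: -5062/3 ≈ -1687.3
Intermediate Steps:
y(d, K) = 4*d/3
y(-28, 2 - 1*28) - 1650 = (4/3)*(-28) - 1650 = -112/3 - 1650 = -5062/3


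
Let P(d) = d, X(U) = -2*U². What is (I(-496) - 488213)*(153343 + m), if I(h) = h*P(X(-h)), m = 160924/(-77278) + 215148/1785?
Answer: 122757901241344598913/3284315 ≈ 3.7377e+13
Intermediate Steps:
m = 2723159634/22990205 (m = 160924*(-1/77278) + 215148*(1/1785) = -80462/38639 + 71716/595 = 2723159634/22990205 ≈ 118.45)
I(h) = -2*h³ (I(h) = h*(-2*h²) = -2*h³)
(I(-496) - 488213)*(153343 + m) = (-2*(-496)³ - 488213)*(153343 + 2723159634/22990205) = (-2*(-122023936) - 488213)*(3528110164949/22990205) = (244047872 - 488213)*(3528110164949/22990205) = 243559659*(3528110164949/22990205) = 122757901241344598913/3284315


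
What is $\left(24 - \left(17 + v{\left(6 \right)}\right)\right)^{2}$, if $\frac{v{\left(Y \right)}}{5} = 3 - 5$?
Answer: $289$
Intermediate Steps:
$v{\left(Y \right)} = -10$ ($v{\left(Y \right)} = 5 \left(3 - 5\right) = 5 \left(-2\right) = -10$)
$\left(24 - \left(17 + v{\left(6 \right)}\right)\right)^{2} = \left(24 - 7\right)^{2} = 17^{2} = 289$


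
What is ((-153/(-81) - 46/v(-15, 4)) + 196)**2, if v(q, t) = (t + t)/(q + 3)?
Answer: 5769604/81 ≈ 71230.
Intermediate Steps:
v(q, t) = 2*t/(3 + q) (v(q, t) = (2*t)/(3 + q) = 2*t/(3 + q))
((-153/(-81) - 46/v(-15, 4)) + 196)**2 = ((-153/(-81) - 46/(2*4/(3 - 15))) + 196)**2 = ((-153*(-1/81) - 46/(2*4/(-12))) + 196)**2 = ((17/9 - 46/(2*4*(-1/12))) + 196)**2 = ((17/9 - 46/(-2/3)) + 196)**2 = ((17/9 - 46*(-3/2)) + 196)**2 = ((17/9 + 69) + 196)**2 = (638/9 + 196)**2 = (2402/9)**2 = 5769604/81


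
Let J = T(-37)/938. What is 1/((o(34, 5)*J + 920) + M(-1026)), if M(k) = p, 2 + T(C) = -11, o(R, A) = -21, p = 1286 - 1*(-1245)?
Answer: 134/462473 ≈ 0.00028975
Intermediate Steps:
p = 2531 (p = 1286 + 1245 = 2531)
T(C) = -13 (T(C) = -2 - 11 = -13)
M(k) = 2531
J = -13/938 ≈ -0.013859
1/((o(34, 5)*J + 920) + M(-1026)) = 1/((-21*(-13/938) + 920) + 2531) = 1/((39/134 + 920) + 2531) = 1/(123319/134 + 2531) = 1/(462473/134) = 134/462473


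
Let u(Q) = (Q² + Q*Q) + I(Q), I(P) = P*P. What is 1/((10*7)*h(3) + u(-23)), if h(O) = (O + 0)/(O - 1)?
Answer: 1/1692 ≈ 0.00059102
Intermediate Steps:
h(O) = O/(-1 + O)
I(P) = P²
u(Q) = 3*Q² (u(Q) = (Q² + Q*Q) + Q² = (Q² + Q²) + Q² = 2*Q² + Q² = 3*Q²)
1/((10*7)*h(3) + u(-23)) = 1/((10*7)*(3/(-1 + 3)) + 3*(-23)²) = 1/(70*(3/2) + 3*529) = 1/(70*(3*(½)) + 1587) = 1/(70*(3/2) + 1587) = 1/(105 + 1587) = 1/1692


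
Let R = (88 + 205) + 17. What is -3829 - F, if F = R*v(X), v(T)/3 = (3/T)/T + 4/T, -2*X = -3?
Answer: -7549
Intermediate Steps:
X = 3/2 (X = -½*(-3) = 3/2 ≈ 1.5000)
v(T) = 9/T² + 12/T (v(T) = 3*((3/T)/T + 4/T) = 3*(3/T² + 4/T) = 9/T² + 12/T)
R = 310 (R = 293 + 17 = 310)
F = 3720 (F = 310*(3*(3 + 4*(3/2))/(3/2)²) = 310*(3*(4/9)*(3 + 6)) = 310*(3*(4/9)*9) = 310*12 = 3720)
-3829 - F = -3829 - 1*3720 = -3829 - 3720 = -7549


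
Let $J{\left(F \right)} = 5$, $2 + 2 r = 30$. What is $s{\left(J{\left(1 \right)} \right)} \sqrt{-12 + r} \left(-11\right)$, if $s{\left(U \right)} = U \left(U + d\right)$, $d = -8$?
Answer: $165 \sqrt{2} \approx 233.35$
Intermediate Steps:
$r = 14$ ($r = -1 + \frac{1}{2} \cdot 30 = -1 + 15 = 14$)
$s{\left(U \right)} = U \left(-8 + U\right)$ ($s{\left(U \right)} = U \left(U - 8\right) = U \left(-8 + U\right)$)
$s{\left(J{\left(1 \right)} \right)} \sqrt{-12 + r} \left(-11\right) = 5 \left(-8 + 5\right) \sqrt{-12 + 14} \left(-11\right) = 5 \left(-3\right) \sqrt{2} \left(-11\right) = - 15 \sqrt{2} \left(-11\right) = 165 \sqrt{2}$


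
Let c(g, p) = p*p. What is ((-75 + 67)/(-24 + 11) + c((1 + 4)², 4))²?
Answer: 46656/169 ≈ 276.07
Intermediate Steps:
c(g, p) = p²
((-75 + 67)/(-24 + 11) + c((1 + 4)², 4))² = ((-75 + 67)/(-24 + 11) + 4²)² = (-8/(-13) + 16)² = (-8*(-1/13) + 16)² = (8/13 + 16)² = (216/13)² = 46656/169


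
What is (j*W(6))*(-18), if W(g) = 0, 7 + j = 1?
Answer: 0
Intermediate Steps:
j = -6 (j = -7 + 1 = -6)
(j*W(6))*(-18) = -6*0*(-18) = 0*(-18) = 0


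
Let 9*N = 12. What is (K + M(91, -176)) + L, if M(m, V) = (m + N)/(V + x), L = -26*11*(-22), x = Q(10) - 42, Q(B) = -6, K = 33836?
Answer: 26965739/672 ≈ 40128.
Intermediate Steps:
N = 4/3 (N = (1/9)*12 = 4/3 ≈ 1.3333)
x = -48 (x = -6 - 42 = -48)
L = 6292 (L = -286*(-22) = 6292)
M(m, V) = (4/3 + m)/(-48 + V) (M(m, V) = (m + 4/3)/(V - 48) = (4/3 + m)/(-48 + V))
(K + M(91, -176)) + L = (33836 + (4/3 + 91)/(-48 - 176)) + 6292 = (33836 + (277/3)/(-224)) + 6292 = (33836 - 1/224*277/3) + 6292 = (33836 - 277/672) + 6292 = 22737515/672 + 6292 = 26965739/672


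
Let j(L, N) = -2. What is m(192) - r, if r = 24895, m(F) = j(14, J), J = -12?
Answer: -24897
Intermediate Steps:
m(F) = -2
m(192) - r = -2 - 1*24895 = -2 - 24895 = -24897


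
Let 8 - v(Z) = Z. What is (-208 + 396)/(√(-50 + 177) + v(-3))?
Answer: -1034/3 + 94*√127/3 ≈ 8.4421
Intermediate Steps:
v(Z) = 8 - Z
(-208 + 396)/(√(-50 + 177) + v(-3)) = (-208 + 396)/(√(-50 + 177) + (8 - 1*(-3))) = 188/(√127 + (8 + 3)) = 188/(√127 + 11) = 188/(11 + √127)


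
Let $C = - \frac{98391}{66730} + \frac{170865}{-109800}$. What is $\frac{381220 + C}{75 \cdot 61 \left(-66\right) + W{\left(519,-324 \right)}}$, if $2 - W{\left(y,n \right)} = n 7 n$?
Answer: $- \frac{1241404088323}{3376195274720} \approx -0.36769$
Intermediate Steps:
$W{\left(y,n \right)} = 2 - 7 n^{2}$ ($W{\left(y,n \right)} = 2 - n 7 n = 2 - 7 n n = 2 - 7 n^{2}$)
$C = - \frac{9868957}{3256424}$ ($C = \left(-98391\right) \frac{1}{66730} + 170865 \left(- \frac{1}{109800}\right) = - \frac{98391}{66730} - \frac{3797}{2440} = - \frac{9868957}{3256424} \approx -3.0306$)
$\frac{381220 + C}{75 \cdot 61 \left(-66\right) + W{\left(519,-324 \right)}} = \frac{381220 - \frac{9868957}{3256424}}{75 \cdot 61 \left(-66\right) + \left(2 - 7 \left(-324\right)^{2}\right)} = \frac{1241404088323}{3256424 \left(4575 \left(-66\right) + \left(2 - 734832\right)\right)} = \frac{1241404088323}{3256424 \left(-301950 + \left(2 - 734832\right)\right)} = \frac{1241404088323}{3256424 \left(-301950 - 734830\right)} = \frac{1241404088323}{3256424 \left(-1036780\right)} = \frac{1241404088323}{3256424} \left(- \frac{1}{1036780}\right) = - \frac{1241404088323}{3376195274720}$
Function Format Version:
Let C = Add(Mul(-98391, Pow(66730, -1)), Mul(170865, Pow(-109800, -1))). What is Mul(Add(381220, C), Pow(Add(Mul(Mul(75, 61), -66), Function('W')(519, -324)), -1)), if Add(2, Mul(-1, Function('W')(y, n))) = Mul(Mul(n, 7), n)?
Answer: Rational(-1241404088323, 3376195274720) ≈ -0.36769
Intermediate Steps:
Function('W')(y, n) = Add(2, Mul(-7, Pow(n, 2))) (Function('W')(y, n) = Add(2, Mul(-1, Mul(Mul(n, 7), n))) = Add(2, Mul(-1, Mul(Mul(7, n), n))) = Add(2, Mul(-1, Mul(7, Pow(n, 2)))) = Add(2, Mul(-7, Pow(n, 2))))
C = Rational(-9868957, 3256424) (C = Add(Mul(-98391, Rational(1, 66730)), Mul(170865, Rational(-1, 109800))) = Add(Rational(-98391, 66730), Rational(-3797, 2440)) = Rational(-9868957, 3256424) ≈ -3.0306)
Mul(Add(381220, C), Pow(Add(Mul(Mul(75, 61), -66), Function('W')(519, -324)), -1)) = Mul(Add(381220, Rational(-9868957, 3256424)), Pow(Add(Mul(Mul(75, 61), -66), Add(2, Mul(-7, Pow(-324, 2)))), -1)) = Mul(Rational(1241404088323, 3256424), Pow(Add(Mul(4575, -66), Add(2, Mul(-7, 104976))), -1)) = Mul(Rational(1241404088323, 3256424), Pow(Add(-301950, Add(2, -734832)), -1)) = Mul(Rational(1241404088323, 3256424), Pow(Add(-301950, -734830), -1)) = Mul(Rational(1241404088323, 3256424), Pow(-1036780, -1)) = Mul(Rational(1241404088323, 3256424), Rational(-1, 1036780)) = Rational(-1241404088323, 3376195274720)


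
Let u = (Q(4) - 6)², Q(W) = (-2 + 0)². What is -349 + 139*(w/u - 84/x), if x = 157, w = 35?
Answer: 497929/628 ≈ 792.88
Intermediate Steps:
Q(W) = 4 (Q(W) = (-2)² = 4)
u = 4 (u = (4 - 6)² = (-2)² = 4)
-349 + 139*(w/u - 84/x) = -349 + 139*(35/4 - 84/157) = -349 + 139*(5159/628) = -349 + 717101/628 = 497929/628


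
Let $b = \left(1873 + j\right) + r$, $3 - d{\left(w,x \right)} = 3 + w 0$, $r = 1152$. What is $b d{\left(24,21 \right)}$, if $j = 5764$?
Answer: $0$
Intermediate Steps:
$d{\left(w,x \right)} = 0$ ($d{\left(w,x \right)} = 3 - \left(3 + w 0\right) = 3 - \left(3 + 0\right) = 3 - 3 = 0$)
$b = 8789$ ($b = \left(1873 + 5764\right) + 1152 = 7637 + 1152 = 8789$)
$b d{\left(24,21 \right)} = 8789 \cdot 0 = 0$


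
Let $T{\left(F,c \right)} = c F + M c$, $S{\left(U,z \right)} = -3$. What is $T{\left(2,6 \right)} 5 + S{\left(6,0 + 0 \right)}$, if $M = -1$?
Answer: $27$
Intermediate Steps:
$T{\left(F,c \right)} = - c + F c$ ($T{\left(F,c \right)} = c F - c = F c - c = - c + F c$)
$T{\left(2,6 \right)} 5 + S{\left(6,0 + 0 \right)} = 6 \left(-1 + 2\right) 5 - 3 = 6 \cdot 1 \cdot 5 - 3 = 6 \cdot 5 - 3 = 30 - 3 = 27$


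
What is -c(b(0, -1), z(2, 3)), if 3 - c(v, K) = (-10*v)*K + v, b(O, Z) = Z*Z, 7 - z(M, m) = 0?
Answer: -72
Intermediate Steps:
z(M, m) = 7 (z(M, m) = 7 - 1*0 = 7 + 0 = 7)
b(O, Z) = Z**2
c(v, K) = 3 - v + 10*K*v (c(v, K) = 3 - ((-10*v)*K + v) = 3 - (-10*K*v + v) = 3 - (v - 10*K*v) = 3 + (-v + 10*K*v) = 3 - v + 10*K*v)
-c(b(0, -1), z(2, 3)) = -(3 - 1*(-1)**2 + 10*7*(-1)**2) = -(3 - 1*1 + 10*7*1) = -(3 - 1 + 70) = -1*72 = -72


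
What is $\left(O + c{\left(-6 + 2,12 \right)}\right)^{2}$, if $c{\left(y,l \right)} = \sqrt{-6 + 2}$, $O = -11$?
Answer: $117 - 44 i \approx 117.0 - 44.0 i$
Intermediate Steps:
$c{\left(y,l \right)} = 2 i$ ($c{\left(y,l \right)} = \sqrt{-4} = 2 i$)
$\left(O + c{\left(-6 + 2,12 \right)}\right)^{2} = \left(-11 + 2 i\right)^{2}$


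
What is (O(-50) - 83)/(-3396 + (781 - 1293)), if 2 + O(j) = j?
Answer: 135/3908 ≈ 0.034545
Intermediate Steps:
O(j) = -2 + j
(O(-50) - 83)/(-3396 + (781 - 1293)) = ((-2 - 50) - 83)/(-3396 + (781 - 1293)) = (-52 - 83)/(-3396 - 512) = -135/(-3908) = -135*(-1/3908) = 135/3908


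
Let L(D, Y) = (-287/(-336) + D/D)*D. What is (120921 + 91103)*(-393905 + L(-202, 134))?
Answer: -250790176627/3 ≈ -8.3597e+10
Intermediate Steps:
L(D, Y) = 89*D/48 (L(D, Y) = (-287*(-1/336) + 1)*D = (41/48 + 1)*D = 89*D/48)
(120921 + 91103)*(-393905 + L(-202, 134)) = (120921 + 91103)*(-393905 + (89/48)*(-202)) = 212024*(-393905 - 8989/24) = 212024*(-9462709/24) = -250790176627/3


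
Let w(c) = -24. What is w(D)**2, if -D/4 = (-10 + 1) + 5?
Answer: 576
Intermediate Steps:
D = 16 (D = -4*((-10 + 1) + 5) = -4*(-9 + 5) = -4*(-4) = 16)
w(D)**2 = (-24)**2 = 576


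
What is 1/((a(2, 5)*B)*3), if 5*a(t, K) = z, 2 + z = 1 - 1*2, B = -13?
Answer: 5/117 ≈ 0.042735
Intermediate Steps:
z = -3 (z = -2 + (1 - 1*2) = -2 + (1 - 2) = -2 - 1 = -3)
a(t, K) = -3/5 (a(t, K) = (1/5)*(-3) = -3/5)
1/((a(2, 5)*B)*3) = 1/(-3/5*(-13)*3) = 1/((39/5)*3) = 1/(117/5) = 5/117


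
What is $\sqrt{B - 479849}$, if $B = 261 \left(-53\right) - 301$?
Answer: $3 i \sqrt{54887} \approx 702.84 i$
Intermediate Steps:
$B = -14134$ ($B = -13833 - 301 = -14134$)
$\sqrt{B - 479849} = \sqrt{-14134 - 479849} = \sqrt{-493983} = 3 i \sqrt{54887}$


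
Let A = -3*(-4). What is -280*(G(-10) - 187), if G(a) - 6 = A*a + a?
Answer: 87080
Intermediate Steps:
A = 12 (A = -1*(-12) = 12)
G(a) = 6 + 13*a (G(a) = 6 + (12*a + a) = 6 + 13*a)
-280*(G(-10) - 187) = -280*((6 + 13*(-10)) - 187) = -280*((6 - 130) - 187) = -280*(-124 - 187) = -280*(-311) = 87080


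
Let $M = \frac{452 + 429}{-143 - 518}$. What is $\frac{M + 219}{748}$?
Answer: $\frac{71939}{247214} \approx 0.291$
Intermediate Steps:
$M = - \frac{881}{661}$ ($M = \frac{881}{-661} = 881 \left(- \frac{1}{661}\right) = - \frac{881}{661} \approx -1.3328$)
$\frac{M + 219}{748} = \frac{- \frac{881}{661} + 219}{748} = \frac{1}{748} \cdot \frac{143878}{661} = \frac{71939}{247214}$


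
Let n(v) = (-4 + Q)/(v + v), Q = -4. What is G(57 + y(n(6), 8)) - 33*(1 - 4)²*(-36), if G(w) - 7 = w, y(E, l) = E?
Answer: 32266/3 ≈ 10755.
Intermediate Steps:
n(v) = -4/v (n(v) = (-4 - 4)/(v + v) = -8*1/(2*v) = -4/v)
G(w) = 7 + w
G(57 + y(n(6), 8)) - 33*(1 - 4)²*(-36) = (7 + (57 - 4/6)) - 33*(1 - 4)²*(-36) = (7 + (57 - 4*⅙)) - 33*(-3)²*(-36) = (7 + (57 - ⅔)) - 33*9*(-36) = (7 + 169/3) - 297*(-36) = 190/3 + 10692 = 32266/3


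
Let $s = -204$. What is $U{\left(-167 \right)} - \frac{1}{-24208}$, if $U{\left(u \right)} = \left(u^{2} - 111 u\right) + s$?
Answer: $\frac{1118942177}{24208} \approx 46222.0$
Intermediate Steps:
$U{\left(u \right)} = -204 + u^{2} - 111 u$ ($U{\left(u \right)} = \left(u^{2} - 111 u\right) - 204 = -204 + u^{2} - 111 u$)
$U{\left(-167 \right)} - \frac{1}{-24208} = \left(-204 + \left(-167\right)^{2} - -18537\right) - \frac{1}{-24208} = \left(-204 + 27889 + 18537\right) - - \frac{1}{24208} = 46222 + \frac{1}{24208} = \frac{1118942177}{24208}$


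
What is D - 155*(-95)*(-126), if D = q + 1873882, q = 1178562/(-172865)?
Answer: 41589034/2245 ≈ 18525.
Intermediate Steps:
q = -15306/2245 (q = 1178562*(-1/172865) = -15306/2245 ≈ -6.8178)
D = 4206849784/2245 (D = -15306/2245 + 1873882 = 4206849784/2245 ≈ 1.8739e+6)
D - 155*(-95)*(-126) = 4206849784/2245 - 155*(-95)*(-126) = 4206849784/2245 - (-14725)*(-126) = 4206849784/2245 - 1*1855350 = 4206849784/2245 - 1855350 = 41589034/2245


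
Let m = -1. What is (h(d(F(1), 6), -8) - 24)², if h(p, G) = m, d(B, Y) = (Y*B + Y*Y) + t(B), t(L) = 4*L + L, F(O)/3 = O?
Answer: 625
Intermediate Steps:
F(O) = 3*O
t(L) = 5*L
d(B, Y) = Y² + 5*B + B*Y (d(B, Y) = (Y*B + Y*Y) + 5*B = (B*Y + Y²) + 5*B = (Y² + B*Y) + 5*B = Y² + 5*B + B*Y)
h(p, G) = -1
(h(d(F(1), 6), -8) - 24)² = (-1 - 24)² = (-25)² = 625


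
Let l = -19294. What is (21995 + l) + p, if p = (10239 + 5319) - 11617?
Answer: 6642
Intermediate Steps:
p = 3941 (p = 15558 - 11617 = 3941)
(21995 + l) + p = (21995 - 19294) + 3941 = 2701 + 3941 = 6642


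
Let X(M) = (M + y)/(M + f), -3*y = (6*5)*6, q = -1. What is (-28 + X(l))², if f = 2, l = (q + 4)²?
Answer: 128881/121 ≈ 1065.1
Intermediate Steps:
l = 9 (l = (-1 + 4)² = 3² = 9)
y = -60 (y = -6*5*6/3 = -10*6 = -⅓*180 = -60)
X(M) = (-60 + M)/(2 + M) (X(M) = (M - 60)/(M + 2) = (-60 + M)/(2 + M))
(-28 + X(l))² = (-28 + (-60 + 9)/(2 + 9))² = (-28 - 51/11)² = (-359/11)² = 128881/121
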